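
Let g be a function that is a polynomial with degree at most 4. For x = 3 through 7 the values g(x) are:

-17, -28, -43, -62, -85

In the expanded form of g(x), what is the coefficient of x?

3

Write g(x) = ax^4 + bx³ + cx² + dx + e; the 5 given values yield a linear system in the 5 coefficients.
Solving, the top 2 coefficients vanish, and g(x) = -2x² + 3x - 8.
The coefficient of x is 3.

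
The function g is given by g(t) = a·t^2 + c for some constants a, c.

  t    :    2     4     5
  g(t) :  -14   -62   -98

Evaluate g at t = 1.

From g(2) = -14 and g(4) = -62: 4a + c = -14 and 16a + c = -62.
Subtracting: 12a = -48, so a = -4; then c = -14 − (-4)·4 = 2.
So g(t) = -4t² + 2, and g(1) = -2.

-2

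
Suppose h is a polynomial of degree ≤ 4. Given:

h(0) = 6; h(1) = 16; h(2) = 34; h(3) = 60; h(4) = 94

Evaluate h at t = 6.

186

First differences: 10, 18, 26, 34. Second differences: 8, 8, 8.
Level-2 differences are constant, so h has degree 2.
Fitting a degree-2 polynomial gives h(t) = 4t² + 6t + 6.
Then h(6) = 186.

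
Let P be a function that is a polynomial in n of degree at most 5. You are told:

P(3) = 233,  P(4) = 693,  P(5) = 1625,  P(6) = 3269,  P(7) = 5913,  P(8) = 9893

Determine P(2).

53

First differences: 460, 932, 1644, 2644, 3980. Second differences: 472, 712, 1000, 1336. Third differences: 240, 288, 336. Fourth differences: 48, 48.
Level-4 differences are constant, so P has degree 4.
Fitting a degree-4 polynomial gives P(n) = 2n^4 + 4n³ - 6n² + 4n + 5.
Then P(2) = 53.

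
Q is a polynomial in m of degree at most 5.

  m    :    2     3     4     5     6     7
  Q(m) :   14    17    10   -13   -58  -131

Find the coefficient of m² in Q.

4

First differences: 3, -7, -23, -45, -73. Second differences: -10, -16, -22, -28. Third differences: -6, -6, -6.
Level-3 differences are constant, so Q has degree 3.
Fitting a degree-3 polynomial gives Q(m) = -m³ + 4m² + 2m + 2.
The coefficient of m² is 4.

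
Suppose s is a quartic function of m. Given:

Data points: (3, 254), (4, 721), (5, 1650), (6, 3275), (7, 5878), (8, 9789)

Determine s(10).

23095

Write s(m) = am^4 + bm³ + cm² + dm + e; the 6 given values yield a linear system in the 5 coefficients.
Solving, s(m) = 2m^4 + 3m³ + m² - m + 5.
Then s(10) = 23095.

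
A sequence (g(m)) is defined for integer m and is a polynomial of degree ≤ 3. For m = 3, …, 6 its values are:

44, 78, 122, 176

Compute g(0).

First differences: 34, 44, 54. Second differences: 10, 10.
Level-2 differences are constant, so g has degree 2.
Fitting a degree-2 polynomial gives g(m) = 5m² - m + 2.
Then g(0) = 2.

2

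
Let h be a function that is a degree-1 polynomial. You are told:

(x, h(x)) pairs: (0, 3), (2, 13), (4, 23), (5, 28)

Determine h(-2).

-7

Write h(x) = ax + b; the 4 given values yield a linear system in the 2 coefficients.
Solving, h(x) = 5x + 3.
Then h(-2) = -7.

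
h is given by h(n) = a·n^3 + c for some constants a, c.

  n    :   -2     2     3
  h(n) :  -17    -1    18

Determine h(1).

-8

From h(-2) = -17 and h(2) = -1: -8a + c = -17 and 8a + c = -1.
Subtracting: 16a = 16, so a = 1; then c = -17 − 1·(-8) = -9.
So h(n) = 1n³ − 9, and h(1) = -8.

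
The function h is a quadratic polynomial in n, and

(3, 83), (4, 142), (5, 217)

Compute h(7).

415

Write h(n) = an² + bn + c; the 3 given values yield a linear system in the 3 coefficients.
Solving, h(n) = 8n² + 3n + 2.
Then h(7) = 415.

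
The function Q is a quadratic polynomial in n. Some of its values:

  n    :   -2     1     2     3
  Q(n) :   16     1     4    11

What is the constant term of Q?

Write Q(n) = an² + bn + c; the 4 given values yield a linear system in the 3 coefficients.
Solving, Q(n) = 2n² - 3n + 2.
The constant term is Q(0) = 2.

2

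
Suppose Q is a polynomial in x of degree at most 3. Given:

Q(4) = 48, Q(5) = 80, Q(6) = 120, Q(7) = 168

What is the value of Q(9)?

Write Q(x) = ax³ + bx² + cx + d; the 4 given values yield a linear system in the 4 coefficients.
Solving, the leading coefficient vanishes, and Q(x) = 4x² - 4x.
Then Q(9) = 288.

288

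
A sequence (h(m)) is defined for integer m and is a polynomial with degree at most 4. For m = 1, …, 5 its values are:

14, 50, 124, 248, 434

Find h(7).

First differences: 36, 74, 124, 186. Second differences: 38, 50, 62. Third differences: 12, 12.
Level-3 differences are constant, so h has degree 3.
Fitting a degree-3 polynomial gives h(m) = 2m³ + 7m² + m + 4.
Then h(7) = 1040.

1040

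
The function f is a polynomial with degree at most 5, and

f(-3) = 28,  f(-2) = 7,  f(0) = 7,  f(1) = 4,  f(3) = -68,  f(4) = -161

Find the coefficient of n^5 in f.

0

Write f(n) = an^5 + bn^4 + cn³ + dn² + en + p; the 6 given values yield a linear system in the 6 coefficients.
Solving, the top 2 coefficients vanish, and f(n) = -2n³ - 3n² + 2n + 7.
The coefficient of n^5 is 0.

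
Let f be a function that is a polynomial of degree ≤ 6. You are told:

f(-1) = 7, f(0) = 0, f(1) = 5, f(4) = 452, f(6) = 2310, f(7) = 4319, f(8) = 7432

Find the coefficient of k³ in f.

Write f(k) = ak^6 + bk^5 + ck^4 + dk³ + ek² + pk + q; the 7 given values yield a linear system in the 7 coefficients.
Solving, the top 2 coefficients vanish, and f(k) = 2k^4 - 2k³ + 4k² + k.
The coefficient of k³ is -2.

-2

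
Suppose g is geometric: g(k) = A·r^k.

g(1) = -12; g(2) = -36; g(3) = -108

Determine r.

3

Consecutive ratio: -36/(-12) = 3, and -108/(-36) = 3, so r = 3.
Then A·3^1 = -12 gives A = -4, and g(k) = -4·3^k.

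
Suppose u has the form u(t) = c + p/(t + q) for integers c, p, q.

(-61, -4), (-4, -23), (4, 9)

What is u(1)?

(u(t) − c)(t + q) = p for each data point; the three points give a linear system in c and q, then p follows.
Solving: c = -3, q = 1, p = 60, so u(t) = -3 + 60/(t + 1).
Then u(1) = -3 + 60/2 = 27.

27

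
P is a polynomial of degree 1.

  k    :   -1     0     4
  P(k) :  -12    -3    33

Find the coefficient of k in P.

Write P(k) = ak + b; the 3 given values yield a linear system in the 2 coefficients.
Solving, P(k) = 9k - 3.
The coefficient of k is 9.

9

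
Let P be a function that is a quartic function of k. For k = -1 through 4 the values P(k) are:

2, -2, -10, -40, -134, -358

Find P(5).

Write P(k) = ak^4 + bk³ + ck² + dk + e; the 6 given values yield a linear system in the 5 coefficients.
Solving, P(k) = -k^4 - k³ - k² - 5k - 2.
Then P(5) = -802.

-802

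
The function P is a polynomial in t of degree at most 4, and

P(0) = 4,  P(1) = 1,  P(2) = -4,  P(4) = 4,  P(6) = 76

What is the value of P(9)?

Write P(t) = at^4 + bt³ + ct² + dt + e; the 5 given values yield a linear system in the 5 coefficients.
Solving, the leading coefficient vanishes, and P(t) = t³ - 4t² + 4.
Then P(9) = 409.

409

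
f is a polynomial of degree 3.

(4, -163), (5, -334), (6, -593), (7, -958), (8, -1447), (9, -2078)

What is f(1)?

First differences: -171, -259, -365, -489, -631. Second differences: -88, -106, -124, -142. Third differences: -18, -18, -18.
Level-3 differences are constant, so f has degree 3.
Fitting a degree-3 polynomial gives f(m) = -3m³ + m² + 3m + 1.
Then f(1) = 2.

2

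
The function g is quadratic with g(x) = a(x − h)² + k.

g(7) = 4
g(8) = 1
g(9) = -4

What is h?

First differences -3, -5; second difference -2 = 2a, so a = -1.
Expanding, the x-coefficient is −2ah = 2h; matching it to the data gives h = 6, and then k = 5.
So g(x) = -1(x − 6)² + 5.
Hence h = 6.

6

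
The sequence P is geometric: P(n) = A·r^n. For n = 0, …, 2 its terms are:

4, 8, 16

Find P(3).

Consecutive ratio: 8/4 = 2, and 16/8 = 2, so r = 2.
Then A·2^0 = 4 gives A = 4, and P(n) = 4·2^n.
P(3) = 4·2^3 = 32.

32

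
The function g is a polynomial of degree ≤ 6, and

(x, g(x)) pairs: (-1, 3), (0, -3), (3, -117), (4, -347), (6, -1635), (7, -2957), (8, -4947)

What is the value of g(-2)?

Write g(x) = ax^6 + bx^5 + cx^4 + dx³ + ex² + px + q; the 7 given values yield a linear system in the 7 coefficients.
Solving, the top 2 coefficients vanish, and g(x) = -x^4 - 2x³ + 3x² - 2x - 3.
Then g(-2) = 13.

13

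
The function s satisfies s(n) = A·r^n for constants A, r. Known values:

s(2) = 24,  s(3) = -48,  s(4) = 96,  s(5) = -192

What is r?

Consecutive ratio: -48/24 = -2, and 96/(-48) = -2, so r = -2.
Then A·(-2)^2 = 24 gives A = 6, and s(n) = 6·(-2)^n.

-2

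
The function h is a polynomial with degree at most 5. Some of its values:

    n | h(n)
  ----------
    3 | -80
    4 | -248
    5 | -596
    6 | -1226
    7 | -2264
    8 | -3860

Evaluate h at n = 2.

-14

First differences: -168, -348, -630, -1038, -1596. Second differences: -180, -282, -408, -558. Third differences: -102, -126, -150. Fourth differences: -24, -24.
Level-4 differences are constant, so h has degree 4.
Fitting a degree-4 polynomial gives h(n) = -n^4 + n³ - 5n² + 5n + 4.
Then h(2) = -14.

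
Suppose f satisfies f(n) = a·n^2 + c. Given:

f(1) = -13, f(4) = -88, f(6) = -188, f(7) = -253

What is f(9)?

-413

From f(1) = -13 and f(4) = -88: 1a + c = -13 and 16a + c = -88.
Subtracting: 15a = -75, so a = -5; then c = -13 − (-5)·1 = -8.
So f(n) = -5n² − 8, and f(9) = -413.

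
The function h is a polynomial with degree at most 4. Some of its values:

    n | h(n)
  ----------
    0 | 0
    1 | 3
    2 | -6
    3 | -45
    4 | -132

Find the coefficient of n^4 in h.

Write h(n) = an^4 + bn³ + cn² + dn + e; the 5 given values yield a linear system in the 5 coefficients.
Solving, the leading coefficient vanishes, and h(n) = -3n³ + 3n² + 3n.
The coefficient of n^4 is 0.

0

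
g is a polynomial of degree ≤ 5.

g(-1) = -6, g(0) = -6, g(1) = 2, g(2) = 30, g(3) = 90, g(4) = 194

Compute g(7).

890

Write g(k) = ak^5 + bk^4 + ck³ + dk² + ek + p; the 6 given values yield a linear system in the 6 coefficients.
Solving, the top 2 coefficients vanish, and g(k) = 2k³ + 4k² + 2k - 6.
Then g(7) = 890.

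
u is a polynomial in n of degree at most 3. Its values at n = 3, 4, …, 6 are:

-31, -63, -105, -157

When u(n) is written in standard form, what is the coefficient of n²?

-5

First differences: -32, -42, -52. Second differences: -10, -10.
Level-2 differences are constant, so u has degree 2.
Fitting a degree-2 polynomial gives u(n) = -5n² + 3n + 5.
The coefficient of n² is -5.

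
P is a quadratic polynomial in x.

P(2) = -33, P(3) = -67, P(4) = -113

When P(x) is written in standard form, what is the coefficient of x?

-4

Write P(x) = ax² + bx + c; the 3 given values yield a linear system in the 3 coefficients.
Solving, P(x) = -6x² - 4x - 1.
The coefficient of x is -4.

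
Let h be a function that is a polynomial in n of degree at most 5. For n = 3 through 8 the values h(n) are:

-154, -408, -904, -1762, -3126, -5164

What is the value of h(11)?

First differences: -254, -496, -858, -1364, -2038. Second differences: -242, -362, -506, -674. Third differences: -120, -144, -168. Fourth differences: -24, -24.
Level-4 differences are constant, so h has degree 4.
Fitting a degree-4 polynomial gives h(n) = -n^4 - 2n³ - 5n - 4.
Then h(11) = -17362.

-17362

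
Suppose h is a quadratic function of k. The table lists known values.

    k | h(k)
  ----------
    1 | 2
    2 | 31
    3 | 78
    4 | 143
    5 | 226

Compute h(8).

583

First differences: 29, 47, 65, 83. Second differences: 18, 18, 18.
Level-2 differences are constant, so h has degree 2.
Fitting a degree-2 polynomial gives h(k) = 9k² + 2k - 9.
Then h(8) = 583.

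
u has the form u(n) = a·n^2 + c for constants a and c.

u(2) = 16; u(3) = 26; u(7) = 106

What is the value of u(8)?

From u(2) = 16 and u(3) = 26: 4a + c = 16 and 9a + c = 26.
Subtracting: 5a = 10, so a = 2; then c = 16 − 2·4 = 8.
So u(n) = 2n² + 8, and u(8) = 136.

136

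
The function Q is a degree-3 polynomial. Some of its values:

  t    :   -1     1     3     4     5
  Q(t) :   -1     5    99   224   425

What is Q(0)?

0

Write Q(t) = at³ + bt² + ct + d; the 5 given values yield a linear system in the 4 coefficients.
Solving, Q(t) = 3t³ + 2t².
The constant term is Q(0) = 0.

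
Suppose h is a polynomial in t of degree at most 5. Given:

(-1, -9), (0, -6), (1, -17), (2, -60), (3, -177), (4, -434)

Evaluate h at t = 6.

Write h(t) = at^5 + bt^4 + ct³ + dt² + et + p; the 6 given values yield a linear system in the 6 coefficients.
Solving, the leading coefficient vanishes, and h(t) = -t^4 - t³ - 6t² - 3t - 6.
Then h(6) = -1752.

-1752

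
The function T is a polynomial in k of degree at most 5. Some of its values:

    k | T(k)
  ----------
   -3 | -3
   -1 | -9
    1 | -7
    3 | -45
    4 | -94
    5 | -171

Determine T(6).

-282

Write T(k) = ak^5 + bk^4 + ck³ + dk² + ek + p; the 6 given values yield a linear system in the 6 coefficients.
Solving, the top 2 coefficients vanish, and T(k) = -k³ - 2k² + 2k - 6.
Then T(6) = -282.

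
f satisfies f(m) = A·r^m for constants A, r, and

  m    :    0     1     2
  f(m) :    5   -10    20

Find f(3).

-40

Consecutive ratio: -10/5 = -2, and 20/(-10) = -2, so r = -2.
Then A·(-2)^0 = 5 gives A = 5, and f(m) = 5·(-2)^m.
f(3) = 5·(-2)^3 = -40.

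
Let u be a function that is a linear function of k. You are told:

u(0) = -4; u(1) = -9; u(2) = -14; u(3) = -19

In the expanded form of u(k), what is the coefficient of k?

-5

First differences: -5, -5, -5.
Level-1 differences are constant, so u has degree 1.
Fitting a degree-1 polynomial gives u(k) = -5k - 4.
The coefficient of k is -5.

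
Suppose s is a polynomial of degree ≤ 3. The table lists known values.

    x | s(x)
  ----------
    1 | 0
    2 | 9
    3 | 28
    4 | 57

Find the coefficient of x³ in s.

First differences: 9, 19, 29. Second differences: 10, 10.
Level-2 differences are constant, so s has degree 2.
Fitting a degree-2 polynomial gives s(x) = 5x² - 6x + 1.
The coefficient of x³ is 0.

0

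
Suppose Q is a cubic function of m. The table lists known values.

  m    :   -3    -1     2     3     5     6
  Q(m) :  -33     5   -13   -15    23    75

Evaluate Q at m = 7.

157

Write Q(m) = am³ + bm² + cm + d; the 6 given values yield a linear system in the 4 coefficients.
Solving, Q(m) = m³ - 3m² - 6m + 3.
Then Q(7) = 157.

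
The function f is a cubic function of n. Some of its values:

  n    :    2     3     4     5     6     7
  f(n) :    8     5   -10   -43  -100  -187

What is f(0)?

2

First differences: -3, -15, -33, -57, -87. Second differences: -12, -18, -24, -30. Third differences: -6, -6, -6.
Level-3 differences are constant, so f has degree 3.
Fitting a degree-3 polynomial gives f(n) = -n³ + 3n² + n + 2.
The constant term is f(0) = 2.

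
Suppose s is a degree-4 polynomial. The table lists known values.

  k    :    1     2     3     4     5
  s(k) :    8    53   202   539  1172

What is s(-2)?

Write s(k) = ak^4 + bk³ + ck² + dk + e; the 5 given values yield a linear system in the 5 coefficients.
Solving, s(k) = k^4 + 4k³ + 3k² - 7k + 7.
Then s(-2) = 17.

17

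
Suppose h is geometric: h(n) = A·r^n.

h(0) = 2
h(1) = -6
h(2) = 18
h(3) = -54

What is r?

-3

Consecutive ratio: -6/2 = -3, and 18/(-6) = -3, so r = -3.
Then A·(-3)^0 = 2 gives A = 2, and h(n) = 2·(-3)^n.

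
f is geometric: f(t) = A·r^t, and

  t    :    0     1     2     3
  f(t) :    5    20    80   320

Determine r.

4

Consecutive ratio: 20/5 = 4, and 80/20 = 4, so r = 4.
Then A·4^0 = 5 gives A = 5, and f(t) = 5·4^t.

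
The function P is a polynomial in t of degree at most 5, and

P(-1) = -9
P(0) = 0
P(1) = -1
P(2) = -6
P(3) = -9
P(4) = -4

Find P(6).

Write P(t) = at^5 + bt^4 + ct³ + dt² + et + p; the 6 given values yield a linear system in the 6 coefficients.
Solving, the top 2 coefficients vanish, and P(t) = t³ - 5t² + 3t.
Then P(6) = 54.

54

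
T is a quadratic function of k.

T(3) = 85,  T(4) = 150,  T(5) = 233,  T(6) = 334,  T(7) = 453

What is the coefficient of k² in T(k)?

Write T(k) = ak² + bk + c; the 5 given values yield a linear system in the 3 coefficients.
Solving, T(k) = 9k² + 2k - 2.
The coefficient of k² is 9.

9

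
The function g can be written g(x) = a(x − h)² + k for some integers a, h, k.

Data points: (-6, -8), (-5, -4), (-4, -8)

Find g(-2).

-40

First differences 4, -4; second difference -8 = 2a, so a = -4.
Expanding, the x-coefficient is −2ah = 8h; matching it to the data gives h = -5, and then k = -4.
So g(x) = -4(x + 5)² − 4.
g(-2) = -4·3² − 4 = -40.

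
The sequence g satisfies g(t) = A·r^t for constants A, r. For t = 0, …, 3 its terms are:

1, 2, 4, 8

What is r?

2

Consecutive ratio: 2/1 = 2, and 4/2 = 2, so r = 2.
Then A·2^0 = 1 gives A = 1, and g(t) = 1·2^t.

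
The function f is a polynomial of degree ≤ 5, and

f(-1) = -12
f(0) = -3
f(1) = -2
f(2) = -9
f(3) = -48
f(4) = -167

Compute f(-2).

-53

First differences: 9, 1, -7, -39, -119. Second differences: -8, -8, -32, -80. Third differences: 0, -24, -48. Fourth differences: -24, -24.
Level-4 differences are constant, so f has degree 4.
Fitting a degree-4 polynomial gives f(t) = -t^4 + 2t³ - 3t² + 3t - 3.
Then f(-2) = -53.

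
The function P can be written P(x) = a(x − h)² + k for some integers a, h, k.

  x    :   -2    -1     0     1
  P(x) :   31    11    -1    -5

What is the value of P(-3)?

First differences -20, -12, -4; second difference 8 = 2a, so a = 4.
Expanding, the x-coefficient is −2ah = -8h; matching it to the data gives h = 1, and then k = -5.
So P(x) = 4(x − 1)² − 5.
P(-3) = 4·(-4)² − 5 = 59.

59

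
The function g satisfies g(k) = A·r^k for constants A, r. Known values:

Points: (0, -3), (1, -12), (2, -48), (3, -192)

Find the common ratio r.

4

Consecutive ratio: -12/(-3) = 4, and -48/(-12) = 4, so r = 4.
Then A·4^0 = -3 gives A = -3, and g(k) = -3·4^k.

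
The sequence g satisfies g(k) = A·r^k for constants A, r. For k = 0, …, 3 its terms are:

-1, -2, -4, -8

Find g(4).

-16

Consecutive ratio: -2/(-1) = 2, and -4/(-2) = 2, so r = 2.
Then A·2^0 = -1 gives A = -1, and g(k) = -1·2^k.
g(4) = -1·2^4 = -16.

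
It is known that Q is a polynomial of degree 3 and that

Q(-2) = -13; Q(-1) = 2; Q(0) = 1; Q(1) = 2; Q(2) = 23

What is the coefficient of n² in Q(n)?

First differences: 15, -1, 1, 21. Second differences: -16, 2, 20. Third differences: 18, 18.
Level-3 differences are constant, so Q has degree 3.
Fitting a degree-3 polynomial gives Q(n) = 3n³ + n² - 3n + 1.
The coefficient of n² is 1.

1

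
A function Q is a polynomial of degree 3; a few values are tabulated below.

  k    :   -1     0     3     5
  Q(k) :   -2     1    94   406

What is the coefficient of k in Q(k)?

Write Q(k) = ak³ + bk² + ck + d; the 4 given values yield a linear system in the 4 coefficients.
Solving, Q(k) = 3k³ + k² + k + 1.
The coefficient of k is 1.

1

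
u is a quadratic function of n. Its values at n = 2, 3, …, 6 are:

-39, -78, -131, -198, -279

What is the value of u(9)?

Write u(n) = an² + bn + c; the 5 given values yield a linear system in the 3 coefficients.
Solving, u(n) = -7n² - 4n - 3.
Then u(9) = -606.

-606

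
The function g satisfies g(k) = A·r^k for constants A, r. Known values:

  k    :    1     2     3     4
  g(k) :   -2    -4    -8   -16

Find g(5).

Consecutive ratio: -4/(-2) = 2, and -8/(-4) = 2, so r = 2.
Then A·2^1 = -2 gives A = -1, and g(k) = -1·2^k.
g(5) = -1·2^5 = -32.

-32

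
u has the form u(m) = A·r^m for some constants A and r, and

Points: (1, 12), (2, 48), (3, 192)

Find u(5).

3072

Consecutive ratio: 48/12 = 4, and 192/48 = 4, so r = 4.
Then A·4^1 = 12 gives A = 3, and u(m) = 3·4^m.
u(5) = 3·4^5 = 3072.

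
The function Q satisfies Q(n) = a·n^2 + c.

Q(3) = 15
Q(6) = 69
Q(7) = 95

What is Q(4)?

29

From Q(3) = 15 and Q(6) = 69: 9a + c = 15 and 36a + c = 69.
Subtracting: 27a = 54, so a = 2; then c = 15 − 2·9 = -3.
So Q(n) = 2n² − 3, and Q(4) = 29.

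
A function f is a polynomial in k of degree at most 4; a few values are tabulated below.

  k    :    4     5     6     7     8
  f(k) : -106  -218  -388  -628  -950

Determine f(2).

First differences: -112, -170, -240, -322. Second differences: -58, -70, -82. Third differences: -12, -12.
Level-3 differences are constant, so f has degree 3.
Fitting a degree-3 polynomial gives f(k) = -2k³ + k² + k + 2.
Then f(2) = -8.

-8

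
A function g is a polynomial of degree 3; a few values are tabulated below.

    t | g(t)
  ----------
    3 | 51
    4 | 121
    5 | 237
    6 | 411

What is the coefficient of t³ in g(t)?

2

Write g(t) = at³ + bt² + ct + d; the 4 given values yield a linear system in the 4 coefficients.
Solving, g(t) = 2t³ - t² + 3t - 3.
The coefficient of t³ is 2.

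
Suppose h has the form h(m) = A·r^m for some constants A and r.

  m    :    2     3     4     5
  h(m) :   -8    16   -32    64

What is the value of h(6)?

-128

Consecutive ratio: 16/(-8) = -2, and -32/16 = -2, so r = -2.
Then A·(-2)^2 = -8 gives A = -2, and h(m) = -2·(-2)^m.
h(6) = -2·(-2)^6 = -128.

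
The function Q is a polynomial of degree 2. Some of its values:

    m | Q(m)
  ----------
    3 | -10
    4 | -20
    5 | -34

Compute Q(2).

Write Q(m) = am² + bm + c; the 3 given values yield a linear system in the 3 coefficients.
Solving, Q(m) = -2m² + 4m - 4.
Then Q(2) = -4.

-4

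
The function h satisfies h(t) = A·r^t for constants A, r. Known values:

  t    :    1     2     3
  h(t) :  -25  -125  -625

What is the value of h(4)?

Consecutive ratio: -125/(-25) = 5, and -625/(-125) = 5, so r = 5.
Then A·5^1 = -25 gives A = -5, and h(t) = -5·5^t.
h(4) = -5·5^4 = -3125.

-3125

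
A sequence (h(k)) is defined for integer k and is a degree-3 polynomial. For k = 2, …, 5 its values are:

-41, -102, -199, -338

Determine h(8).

-1067

Write h(k) = ak³ + bk² + ck + d; the 4 given values yield a linear system in the 4 coefficients.
Solving, h(k) = -k³ - 9k² + 3k - 3.
Then h(8) = -1067.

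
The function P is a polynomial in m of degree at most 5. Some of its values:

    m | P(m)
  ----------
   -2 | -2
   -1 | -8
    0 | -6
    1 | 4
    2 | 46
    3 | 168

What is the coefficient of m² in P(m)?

3

First differences: -6, 2, 10, 42, 122. Second differences: 8, 8, 32, 80. Third differences: 0, 24, 48. Fourth differences: 24, 24.
Level-4 differences are constant, so P has degree 4.
Fitting a degree-4 polynomial gives P(m) = m^4 + 2m³ + 3m² + 4m - 6.
The coefficient of m² is 3.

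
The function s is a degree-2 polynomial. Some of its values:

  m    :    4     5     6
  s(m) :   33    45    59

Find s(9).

Write s(m) = am² + bm + c; the 3 given values yield a linear system in the 3 coefficients.
Solving, s(m) = m² + 3m + 5.
Then s(9) = 113.

113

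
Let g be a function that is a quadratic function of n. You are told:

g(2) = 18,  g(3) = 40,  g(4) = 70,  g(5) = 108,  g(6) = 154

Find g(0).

-2

Write g(n) = an² + bn + c; the 5 given values yield a linear system in the 3 coefficients.
Solving, g(n) = 4n² + 2n - 2.
Then g(0) = -2.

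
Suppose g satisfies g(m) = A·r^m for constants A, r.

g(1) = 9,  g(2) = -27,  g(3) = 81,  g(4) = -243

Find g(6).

-2187

Consecutive ratio: -27/9 = -3, and 81/(-27) = -3, so r = -3.
Then A·(-3)^1 = 9 gives A = -3, and g(m) = -3·(-3)^m.
g(6) = -3·(-3)^6 = -2187.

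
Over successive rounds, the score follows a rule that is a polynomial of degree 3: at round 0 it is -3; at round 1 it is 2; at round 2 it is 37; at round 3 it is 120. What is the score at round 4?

269

Write the value at t as T(t).
Write T(t) = at³ + bt² + ct + d; the 4 given values yield a linear system in the 4 coefficients.
Solving, T(t) = 3t³ + 6t² - 4t - 3.
Then T(4) = 269.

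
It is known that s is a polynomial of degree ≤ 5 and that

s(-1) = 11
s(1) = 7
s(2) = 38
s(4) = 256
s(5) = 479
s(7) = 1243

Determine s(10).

Write s(x) = ax^5 + bx^4 + cx³ + dx² + ex + p; the 6 given values yield a linear system in the 6 coefficients.
Solving, the top 2 coefficients vanish, and s(x) = 3x³ + 5x² - 5x + 4.
Then s(10) = 3454.

3454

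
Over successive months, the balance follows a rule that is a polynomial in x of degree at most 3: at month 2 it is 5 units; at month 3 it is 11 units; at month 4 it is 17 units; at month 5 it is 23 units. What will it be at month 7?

Write the value at x as s(x).
First differences: 6, 6, 6.
Level-1 differences are constant, so s has degree 1.
Fitting a degree-1 polynomial gives s(x) = 6x - 7.
Then s(7) = 35.

35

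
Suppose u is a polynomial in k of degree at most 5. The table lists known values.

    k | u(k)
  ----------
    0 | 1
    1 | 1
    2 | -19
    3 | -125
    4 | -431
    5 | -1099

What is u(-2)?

-35

First differences: 0, -20, -106, -306, -668. Second differences: -20, -86, -200, -362. Third differences: -66, -114, -162. Fourth differences: -48, -48.
Level-4 differences are constant, so u has degree 4.
Fitting a degree-4 polynomial gives u(k) = -2k^4 + k³ + k² + 1.
Then u(-2) = -35.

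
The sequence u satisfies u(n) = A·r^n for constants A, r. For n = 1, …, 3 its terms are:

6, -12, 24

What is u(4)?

-48

Consecutive ratio: -12/6 = -2, and 24/(-12) = -2, so r = -2.
Then A·(-2)^1 = 6 gives A = -3, and u(n) = -3·(-2)^n.
u(4) = -3·(-2)^4 = -48.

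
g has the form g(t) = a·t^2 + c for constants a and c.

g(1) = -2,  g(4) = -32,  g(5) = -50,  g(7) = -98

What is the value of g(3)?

From g(1) = -2 and g(4) = -32: 1a + c = -2 and 16a + c = -32.
Subtracting: 15a = -30, so a = -2; then c = -2 − (-2)·1 = 0.
So g(t) = -2t² + 0, and g(3) = -18.

-18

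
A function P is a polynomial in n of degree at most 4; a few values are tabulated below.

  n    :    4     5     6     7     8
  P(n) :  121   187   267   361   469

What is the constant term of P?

First differences: 66, 80, 94, 108. Second differences: 14, 14, 14.
Level-2 differences are constant, so P has degree 2.
Fitting a degree-2 polynomial gives P(n) = 7n² + 3n - 3.
The constant term is P(0) = -3.

-3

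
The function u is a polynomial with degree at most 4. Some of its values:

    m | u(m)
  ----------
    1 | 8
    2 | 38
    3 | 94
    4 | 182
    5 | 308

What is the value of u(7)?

First differences: 30, 56, 88, 126. Second differences: 26, 32, 38. Third differences: 6, 6.
Level-3 differences are constant, so u has degree 3.
Fitting a degree-3 polynomial gives u(m) = m³ + 7m² + 2m - 2.
Then u(7) = 698.

698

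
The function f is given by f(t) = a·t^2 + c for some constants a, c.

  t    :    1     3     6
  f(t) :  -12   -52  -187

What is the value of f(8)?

-327

From f(1) = -12 and f(3) = -52: 1a + c = -12 and 9a + c = -52.
Subtracting: 8a = -40, so a = -5; then c = -12 − (-5)·1 = -7.
So f(t) = -5t² − 7, and f(8) = -327.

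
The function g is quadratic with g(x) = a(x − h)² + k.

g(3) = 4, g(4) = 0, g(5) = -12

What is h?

3

First differences -4, -12; second difference -8 = 2a, so a = -4.
Expanding, the x-coefficient is −2ah = 8h; matching it to the data gives h = 3, and then k = 4.
So g(x) = -4(x − 3)² + 4.
Hence h = 3.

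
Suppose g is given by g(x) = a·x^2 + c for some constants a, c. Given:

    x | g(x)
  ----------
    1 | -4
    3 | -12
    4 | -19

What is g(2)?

-7

From g(1) = -4 and g(3) = -12: 1a + c = -4 and 9a + c = -12.
Subtracting: 8a = -8, so a = -1; then c = -4 − (-1)·1 = -3.
So g(x) = -1x² − 3, and g(2) = -7.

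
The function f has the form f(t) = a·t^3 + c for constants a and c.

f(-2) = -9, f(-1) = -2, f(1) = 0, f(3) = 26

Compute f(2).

From f(-2) = -9 and f(-1) = -2: -8a + c = -9 and -1a + c = -2.
Subtracting: 7a = 7, so a = 1; then c = -9 − 1·(-8) = -1.
So f(t) = 1t³ − 1, and f(2) = 7.

7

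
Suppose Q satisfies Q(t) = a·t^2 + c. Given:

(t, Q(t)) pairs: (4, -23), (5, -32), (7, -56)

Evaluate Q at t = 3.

From Q(4) = -23 and Q(5) = -32: 16a + c = -23 and 25a + c = -32.
Subtracting: 9a = -9, so a = -1; then c = -23 − (-1)·16 = -7.
So Q(t) = -1t² − 7, and Q(3) = -16.

-16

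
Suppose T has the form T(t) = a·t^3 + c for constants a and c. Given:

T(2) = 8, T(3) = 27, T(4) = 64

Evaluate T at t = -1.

-1

From T(2) = 8 and T(3) = 27: 8a + c = 8 and 27a + c = 27.
Subtracting: 19a = 19, so a = 1; then c = 8 − 1·8 = 0.
So T(t) = 1t³ + 0, and T(-1) = -1.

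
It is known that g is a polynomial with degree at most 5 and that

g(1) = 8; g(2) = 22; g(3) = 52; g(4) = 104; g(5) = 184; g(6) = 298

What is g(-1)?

First differences: 14, 30, 52, 80, 114. Second differences: 16, 22, 28, 34. Third differences: 6, 6, 6.
Level-3 differences are constant, so g has degree 3.
Fitting a degree-3 polynomial gives g(n) = n³ + 2n² + n + 4.
Then g(-1) = 4.

4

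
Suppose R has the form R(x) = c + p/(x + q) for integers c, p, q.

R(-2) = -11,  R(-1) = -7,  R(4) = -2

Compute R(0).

-5

(R(x) − c)(x + q) = p for each data point; the three points give a linear system in c and q, then p follows.
Solving: c = 1, q = 4, p = -24, so R(x) = 1 − 24/(x + 4).
Then R(0) = 1 − 24/4 = -5.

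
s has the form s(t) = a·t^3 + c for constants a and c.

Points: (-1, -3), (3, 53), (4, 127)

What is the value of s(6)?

431

From s(-1) = -3 and s(3) = 53: -1a + c = -3 and 27a + c = 53.
Subtracting: 28a = 56, so a = 2; then c = -3 − 2·(-1) = -1.
So s(t) = 2t³ − 1, and s(6) = 431.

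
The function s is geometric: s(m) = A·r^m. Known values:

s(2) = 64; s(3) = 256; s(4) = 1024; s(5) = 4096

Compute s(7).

65536

Consecutive ratio: 256/64 = 4, and 1024/256 = 4, so r = 4.
Then A·4^2 = 64 gives A = 4, and s(m) = 4·4^m.
s(7) = 4·4^7 = 65536.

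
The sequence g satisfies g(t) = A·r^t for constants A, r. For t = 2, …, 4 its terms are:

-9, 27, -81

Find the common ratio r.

Consecutive ratio: 27/(-9) = -3, and -81/27 = -3, so r = -3.
Then A·(-3)^2 = -9 gives A = -1, and g(t) = -1·(-3)^t.

-3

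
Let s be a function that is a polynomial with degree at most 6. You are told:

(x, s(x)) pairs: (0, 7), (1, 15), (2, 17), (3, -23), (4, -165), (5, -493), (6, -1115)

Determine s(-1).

First differences: 8, 2, -40, -142, -328, -622. Second differences: -6, -42, -102, -186, -294. Third differences: -36, -60, -84, -108. Fourth differences: -24, -24, -24.
Level-4 differences are constant, so s has degree 4.
Fitting a degree-4 polynomial gives s(x) = -x^4 + 4x² + 5x + 7.
Then s(-1) = 5.

5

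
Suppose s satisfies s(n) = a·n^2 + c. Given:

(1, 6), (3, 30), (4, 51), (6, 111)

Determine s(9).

From s(1) = 6 and s(3) = 30: 1a + c = 6 and 9a + c = 30.
Subtracting: 8a = 24, so a = 3; then c = 6 − 3·1 = 3.
So s(n) = 3n² + 3, and s(9) = 246.

246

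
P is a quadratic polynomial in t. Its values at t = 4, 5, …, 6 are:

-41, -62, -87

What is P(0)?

Write P(t) = at² + bt + c; the 3 given values yield a linear system in the 3 coefficients.
Solving, P(t) = -2t² - 3t + 3.
The constant term is P(0) = 3.

3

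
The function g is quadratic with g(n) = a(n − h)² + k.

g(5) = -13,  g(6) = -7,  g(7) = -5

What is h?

First differences 6, 2; second difference -4 = 2a, so a = -2.
Expanding, the n-coefficient is −2ah = 4h; matching it to the data gives h = 7, and then k = -5.
So g(n) = -2(n − 7)² − 5.
Hence h = 7.

7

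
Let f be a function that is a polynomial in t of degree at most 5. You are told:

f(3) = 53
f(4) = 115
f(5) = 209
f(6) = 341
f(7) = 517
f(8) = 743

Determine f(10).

First differences: 62, 94, 132, 176, 226. Second differences: 32, 38, 44, 50. Third differences: 6, 6, 6.
Level-3 differences are constant, so f has degree 3.
Fitting a degree-3 polynomial gives f(t) = t³ + 4t² - 3t - 1.
Then f(10) = 1369.

1369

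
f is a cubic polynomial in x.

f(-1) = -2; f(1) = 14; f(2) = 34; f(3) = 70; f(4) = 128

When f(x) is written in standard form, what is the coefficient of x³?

Write f(x) = ax³ + bx² + cx + d; the 5 given values yield a linear system in the 4 coefficients.
Solving, f(x) = x³ + 2x² + 7x + 4.
The coefficient of x³ is 1.

1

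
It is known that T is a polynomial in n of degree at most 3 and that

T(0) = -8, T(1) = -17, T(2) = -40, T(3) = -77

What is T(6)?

-272

First differences: -9, -23, -37. Second differences: -14, -14.
Level-2 differences are constant, so T has degree 2.
Fitting a degree-2 polynomial gives T(n) = -7n² - 2n - 8.
Then T(6) = -272.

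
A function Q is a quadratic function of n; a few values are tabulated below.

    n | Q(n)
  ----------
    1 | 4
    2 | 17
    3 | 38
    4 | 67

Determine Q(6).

First differences: 13, 21, 29. Second differences: 8, 8.
Level-2 differences are constant, so Q has degree 2.
Fitting a degree-2 polynomial gives Q(n) = 4n² + n - 1.
Then Q(6) = 149.

149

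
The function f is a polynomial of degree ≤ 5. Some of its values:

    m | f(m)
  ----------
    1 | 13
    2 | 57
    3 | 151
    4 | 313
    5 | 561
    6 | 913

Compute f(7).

First differences: 44, 94, 162, 248, 352. Second differences: 50, 68, 86, 104. Third differences: 18, 18, 18.
Level-3 differences are constant, so f has degree 3.
Extending the table by one column gives the next first difference 474, so f(7) = 913 + 474 = 1387.

1387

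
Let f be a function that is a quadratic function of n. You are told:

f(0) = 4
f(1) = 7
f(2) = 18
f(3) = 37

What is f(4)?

64

First differences: 3, 11, 19. Second differences: 8, 8.
Level-2 differences are constant, so f has degree 2.
Extending the table by one column gives the next first difference 27, so f(4) = 37 + 27 = 64.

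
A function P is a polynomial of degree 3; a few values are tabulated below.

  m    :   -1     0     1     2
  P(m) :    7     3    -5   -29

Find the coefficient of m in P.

Write P(m) = am³ + bm² + cm + d; the 4 given values yield a linear system in the 4 coefficients.
Solving, P(m) = -2m³ - 2m² - 4m + 3.
The coefficient of m is -4.

-4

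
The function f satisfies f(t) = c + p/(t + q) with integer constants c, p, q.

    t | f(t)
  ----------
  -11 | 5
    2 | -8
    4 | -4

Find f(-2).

32

(f(t) − c)(t + q) = p for each data point; the three points give a linear system in c and q, then p follows.
Solving: c = 2, q = 1, p = -30, so f(t) = 2 − 30/(t + 1).
Then f(-2) = 2 − 30/(-1) = 32.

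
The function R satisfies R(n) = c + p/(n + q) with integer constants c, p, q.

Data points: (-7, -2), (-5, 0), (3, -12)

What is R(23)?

(R(n) − c)(n + q) = p for each data point; the three points give a linear system in c and q, then p follows.
Solving: c = -6, q = 1, p = -24, so R(n) = -6 − 24/(n + 1).
Then R(23) = -6 − 24/24 = -7.

-7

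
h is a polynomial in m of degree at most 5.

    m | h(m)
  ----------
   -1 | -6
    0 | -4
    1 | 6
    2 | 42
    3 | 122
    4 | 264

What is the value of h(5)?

First differences: 2, 10, 36, 80, 142. Second differences: 8, 26, 44, 62. Third differences: 18, 18, 18.
Level-3 differences are constant, so h has degree 3.
Extending the table by one column gives the next first difference 222, so h(5) = 264 + 222 = 486.

486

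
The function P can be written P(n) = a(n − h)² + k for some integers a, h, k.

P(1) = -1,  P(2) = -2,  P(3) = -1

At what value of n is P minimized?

First differences -1, 1; second difference 2 = 2a, so a = 1.
Expanding, the n-coefficient is −2ah = -2h; matching it to the data gives h = 2, and then k = -2.
So P(n) = 1(n − 2)² − 2.
Hence h = 2.

2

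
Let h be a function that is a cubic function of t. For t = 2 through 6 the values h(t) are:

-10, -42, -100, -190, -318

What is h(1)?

Write h(t) = at³ + bt² + ct + d; the 5 given values yield a linear system in the 4 coefficients.
Solving, h(t) = -t³ - 4t² + 7t.
Then h(1) = 2.

2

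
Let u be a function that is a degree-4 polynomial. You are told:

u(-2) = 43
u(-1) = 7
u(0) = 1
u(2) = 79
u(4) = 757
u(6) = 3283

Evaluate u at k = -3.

Write u(k) = ak^4 + bk³ + ck² + dk + e; the 6 given values yield a linear system in the 5 coefficients.
Solving, u(k) = 2k^4 + 2k³ + 7k² + k + 1.
Then u(-3) = 169.

169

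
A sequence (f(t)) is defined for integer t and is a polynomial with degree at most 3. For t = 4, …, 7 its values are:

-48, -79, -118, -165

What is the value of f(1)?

-3

First differences: -31, -39, -47. Second differences: -8, -8.
Level-2 differences are constant, so f has degree 2.
Fitting a degree-2 polynomial gives f(t) = -4t² + 5t - 4.
Then f(1) = -3.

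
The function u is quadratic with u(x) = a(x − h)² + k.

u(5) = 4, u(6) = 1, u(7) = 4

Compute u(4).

13

First differences -3, 3; second difference 6 = 2a, so a = 3.
Expanding, the x-coefficient is −2ah = -6h; matching it to the data gives h = 6, and then k = 1.
So u(x) = 3(x − 6)² + 1.
u(4) = 3·(-2)² + 1 = 13.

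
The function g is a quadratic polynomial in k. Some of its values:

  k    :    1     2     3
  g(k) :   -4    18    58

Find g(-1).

Write g(k) = ak² + bk + c; the 3 given values yield a linear system in the 3 coefficients.
Solving, g(k) = 9k² - 5k - 8.
Then g(-1) = 6.

6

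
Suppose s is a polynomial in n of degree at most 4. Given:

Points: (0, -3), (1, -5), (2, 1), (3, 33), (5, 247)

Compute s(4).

109

Write s(n) = an^4 + bn³ + cn² + dn + e; the 5 given values yield a linear system in the 5 coefficients.
Solving, the leading coefficient vanishes, and s(n) = 3n³ - 5n² - 3.
Then s(4) = 109.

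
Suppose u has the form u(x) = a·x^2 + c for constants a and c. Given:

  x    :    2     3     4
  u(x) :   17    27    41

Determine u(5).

From u(2) = 17 and u(3) = 27: 4a + c = 17 and 9a + c = 27.
Subtracting: 5a = 10, so a = 2; then c = 17 − 2·4 = 9.
So u(x) = 2x² + 9, and u(5) = 59.

59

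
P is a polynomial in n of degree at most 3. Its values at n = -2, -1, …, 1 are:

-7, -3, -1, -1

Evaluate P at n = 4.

First differences: 4, 2, 0. Second differences: -2, -2.
Level-2 differences are constant, so P has degree 2.
Fitting a degree-2 polynomial gives P(n) = -n² + n - 1.
Then P(4) = -13.

-13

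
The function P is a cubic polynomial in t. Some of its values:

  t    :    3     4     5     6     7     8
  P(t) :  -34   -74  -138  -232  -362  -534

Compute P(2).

Write P(t) = at³ + bt² + ct + d; the 6 given values yield a linear system in the 4 coefficients.
Solving, P(t) = -t³ - 3t + 2.
Then P(2) = -12.

-12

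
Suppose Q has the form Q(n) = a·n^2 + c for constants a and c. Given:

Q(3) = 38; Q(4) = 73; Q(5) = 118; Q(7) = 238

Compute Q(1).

-2

From Q(3) = 38 and Q(4) = 73: 9a + c = 38 and 16a + c = 73.
Subtracting: 7a = 35, so a = 5; then c = 38 − 5·9 = -7.
So Q(n) = 5n² − 7, and Q(1) = -2.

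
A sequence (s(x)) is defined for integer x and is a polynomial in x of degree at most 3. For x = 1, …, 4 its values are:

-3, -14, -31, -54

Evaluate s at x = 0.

Write s(x) = ax³ + bx² + cx + d; the 4 given values yield a linear system in the 4 coefficients.
Solving, the leading coefficient vanishes, and s(x) = -3x² - 2x + 2.
Then s(0) = 2.

2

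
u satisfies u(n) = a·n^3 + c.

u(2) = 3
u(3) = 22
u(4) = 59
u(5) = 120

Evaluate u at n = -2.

From u(2) = 3 and u(3) = 22: 8a + c = 3 and 27a + c = 22.
Subtracting: 19a = 19, so a = 1; then c = 3 − 1·8 = -5.
So u(n) = 1n³ − 5, and u(-2) = -13.

-13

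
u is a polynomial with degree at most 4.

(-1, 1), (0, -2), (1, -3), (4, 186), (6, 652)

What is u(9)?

Write u(k) = ak^4 + bk³ + ck² + dk + e; the 5 given values yield a linear system in the 5 coefficients.
Solving, the leading coefficient vanishes, and u(k) = 3k³ + k² - 5k - 2.
Then u(9) = 2221.

2221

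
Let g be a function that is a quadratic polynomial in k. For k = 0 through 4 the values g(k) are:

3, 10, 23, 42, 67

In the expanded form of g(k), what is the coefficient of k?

Write g(k) = ak² + bk + c; the 5 given values yield a linear system in the 3 coefficients.
Solving, g(k) = 3k² + 4k + 3.
The coefficient of k is 4.

4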